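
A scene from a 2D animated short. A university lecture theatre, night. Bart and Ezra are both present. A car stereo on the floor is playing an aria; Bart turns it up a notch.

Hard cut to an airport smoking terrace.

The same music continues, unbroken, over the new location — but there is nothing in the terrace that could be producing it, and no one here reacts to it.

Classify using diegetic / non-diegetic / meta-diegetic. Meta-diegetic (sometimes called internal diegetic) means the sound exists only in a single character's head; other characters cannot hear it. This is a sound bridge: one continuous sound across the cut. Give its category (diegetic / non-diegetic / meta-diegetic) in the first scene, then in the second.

diegetic, non-diegetic

Scene one: a car stereo is an on-screen source and Bart reacts to it → diegetic.
Scene two: there is no source in the terrace and no one hears it — it's now underscore → non-diegetic.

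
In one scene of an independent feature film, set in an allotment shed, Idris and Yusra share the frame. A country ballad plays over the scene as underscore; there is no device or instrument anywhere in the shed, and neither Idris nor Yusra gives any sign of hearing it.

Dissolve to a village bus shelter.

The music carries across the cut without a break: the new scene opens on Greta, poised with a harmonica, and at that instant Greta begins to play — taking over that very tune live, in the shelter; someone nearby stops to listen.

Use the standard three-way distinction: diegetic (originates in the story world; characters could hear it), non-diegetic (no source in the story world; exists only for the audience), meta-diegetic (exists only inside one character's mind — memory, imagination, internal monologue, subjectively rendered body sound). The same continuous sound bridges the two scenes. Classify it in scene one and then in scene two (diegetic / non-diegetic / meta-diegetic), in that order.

non-diegetic, diegetic

Scene one: there's no in-world source anywhere and no character hears it — underscore for the audience only → non-diegetic.
Scene two: from the moment Greta starts playing, the tune is being performed on a harmonica inside the story world and another character hears it → diegetic.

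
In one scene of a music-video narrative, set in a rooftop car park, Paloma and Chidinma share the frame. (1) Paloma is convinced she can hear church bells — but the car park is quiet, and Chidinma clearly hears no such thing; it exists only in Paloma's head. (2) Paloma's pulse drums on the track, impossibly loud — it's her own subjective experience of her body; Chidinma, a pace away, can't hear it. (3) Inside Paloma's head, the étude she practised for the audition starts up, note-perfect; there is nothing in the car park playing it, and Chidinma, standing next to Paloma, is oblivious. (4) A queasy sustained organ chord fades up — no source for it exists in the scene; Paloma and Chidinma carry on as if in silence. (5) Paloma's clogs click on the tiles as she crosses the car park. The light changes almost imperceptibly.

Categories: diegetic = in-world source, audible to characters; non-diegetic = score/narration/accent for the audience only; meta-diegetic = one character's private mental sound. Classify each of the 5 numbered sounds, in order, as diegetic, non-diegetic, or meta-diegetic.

Sound (1): the sound is imagined by Paloma; nothing in the story world is producing it and Chidinma can't hear it, so meta-diegetic.
Sound (2): it's Paloma's internal bodily sensation rendered as sound; only Paloma 'hears' it, so meta-diegetic.
(3) is meta-diegetic: the music is a memory playing inside Paloma's mind alone; no real-world source, Chidinma can't hear it.
(4) it has no source in the story world and no character can hear it — it's underscore → non-diegetic.
Sound (5): Paloma's footsteps are produced in the story world, so diegetic.

meta-diegetic, meta-diegetic, meta-diegetic, non-diegetic, diegetic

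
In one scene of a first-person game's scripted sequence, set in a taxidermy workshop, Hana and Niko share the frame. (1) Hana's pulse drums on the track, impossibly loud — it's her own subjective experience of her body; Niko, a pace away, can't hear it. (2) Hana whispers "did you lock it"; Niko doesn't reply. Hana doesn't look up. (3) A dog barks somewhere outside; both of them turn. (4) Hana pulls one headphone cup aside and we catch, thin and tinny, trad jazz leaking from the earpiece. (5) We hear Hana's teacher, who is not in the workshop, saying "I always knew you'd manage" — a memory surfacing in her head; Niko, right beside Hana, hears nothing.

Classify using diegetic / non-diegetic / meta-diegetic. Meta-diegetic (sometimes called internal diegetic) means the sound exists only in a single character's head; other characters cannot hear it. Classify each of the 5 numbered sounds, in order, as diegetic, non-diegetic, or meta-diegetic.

(1) it's Hana's internal bodily sensation rendered as sound; only Hana 'hears' it → meta-diegetic.
Sound (2): spoken by a character present in the story world, so diegetic.
Sound (3): a dog is a real object/event in the scene's world, so diegetic.
(4) is diegetic: the earpiece is a real device on Hana's head — source music.
(5) is meta-diegetic: the voice is a memory playing only inside Hana's mind; Niko can't hear it.

meta-diegetic, diegetic, diegetic, diegetic, meta-diegetic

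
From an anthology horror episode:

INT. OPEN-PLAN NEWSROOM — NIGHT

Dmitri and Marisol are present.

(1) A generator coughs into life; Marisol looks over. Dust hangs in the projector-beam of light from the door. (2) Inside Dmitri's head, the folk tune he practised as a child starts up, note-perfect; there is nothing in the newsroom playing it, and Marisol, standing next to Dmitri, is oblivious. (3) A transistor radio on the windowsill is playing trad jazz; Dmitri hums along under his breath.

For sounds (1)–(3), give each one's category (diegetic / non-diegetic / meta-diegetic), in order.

Sound (1): a generator is a real object/event in the scene's world, so diegetic.
(2) is meta-diegetic: the music is a memory playing inside Dmitri's mind alone; no real-world source, Marisol can't hear it.
Sound (3): the music comes from an on-screen device that Dmitri responds to, so diegetic.

diegetic, meta-diegetic, diegetic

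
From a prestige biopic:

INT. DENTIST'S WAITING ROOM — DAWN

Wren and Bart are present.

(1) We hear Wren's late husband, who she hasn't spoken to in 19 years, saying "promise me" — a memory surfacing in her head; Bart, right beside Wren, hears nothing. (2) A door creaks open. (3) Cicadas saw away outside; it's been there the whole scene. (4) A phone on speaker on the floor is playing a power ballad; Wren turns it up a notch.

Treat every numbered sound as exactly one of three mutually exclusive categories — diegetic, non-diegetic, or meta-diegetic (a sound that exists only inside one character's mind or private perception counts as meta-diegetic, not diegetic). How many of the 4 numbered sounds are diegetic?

(1) the voice is a memory playing only inside Wren's mind; Bart can't hear it → meta-diegetic.
(2) is diegetic: an in-world source (a door); characters could hear it.
(3) is diegetic: ambient/room sound belonging to the story's physical space.
Sound (4): the music comes from an on-screen device that Wren responds to, so diegetic.
So 3 of the 4 are diegetic: (2), (3), (4).

3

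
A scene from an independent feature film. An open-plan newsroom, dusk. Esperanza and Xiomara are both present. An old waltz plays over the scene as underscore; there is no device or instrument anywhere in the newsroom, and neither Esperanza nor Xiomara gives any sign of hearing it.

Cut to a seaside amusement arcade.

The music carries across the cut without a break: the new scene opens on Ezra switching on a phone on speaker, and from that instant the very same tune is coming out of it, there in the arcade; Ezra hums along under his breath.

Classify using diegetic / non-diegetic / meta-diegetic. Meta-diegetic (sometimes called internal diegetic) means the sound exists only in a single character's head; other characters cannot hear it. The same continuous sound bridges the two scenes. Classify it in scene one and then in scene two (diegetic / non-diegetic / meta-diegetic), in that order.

Scene one: there's no in-world source anywhere and no character hears it — underscore for the audience only → non-diegetic.
Scene two: once Ezra turns on a phone on speaker, the music has a real source in the story world and Ezra reacts to it → diegetic.

non-diegetic, diegetic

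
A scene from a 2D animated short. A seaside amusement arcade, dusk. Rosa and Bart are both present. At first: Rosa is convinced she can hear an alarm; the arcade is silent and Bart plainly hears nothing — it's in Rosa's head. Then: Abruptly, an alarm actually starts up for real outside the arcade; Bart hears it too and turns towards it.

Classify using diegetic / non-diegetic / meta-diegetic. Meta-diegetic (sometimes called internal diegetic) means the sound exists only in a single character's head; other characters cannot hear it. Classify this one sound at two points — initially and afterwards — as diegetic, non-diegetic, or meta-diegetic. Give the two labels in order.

Initially: only Rosa 'hears' it — imagined, in her mind → meta-diegetic.
Afterwards: now there's a real external source and Bart hears it too — in the story world → diegetic.

meta-diegetic, diegetic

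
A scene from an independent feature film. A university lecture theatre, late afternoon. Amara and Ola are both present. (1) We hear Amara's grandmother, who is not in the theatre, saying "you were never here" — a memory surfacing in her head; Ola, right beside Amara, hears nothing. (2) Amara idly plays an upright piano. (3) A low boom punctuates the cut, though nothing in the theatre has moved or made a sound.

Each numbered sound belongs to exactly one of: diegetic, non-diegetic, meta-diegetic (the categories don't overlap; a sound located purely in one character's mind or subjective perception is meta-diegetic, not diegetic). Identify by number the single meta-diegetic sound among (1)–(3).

1

Sound (1): a remembered line, private to Amara — not present in the room, not audible to Ola, so meta-diegetic.
Sound (2): a character is playing an upright piano on screen, so diegetic.
(3) an editorial stinger — it belongs to the cut, not the story world → non-diegetic.
Only (1) is meta-diegetic.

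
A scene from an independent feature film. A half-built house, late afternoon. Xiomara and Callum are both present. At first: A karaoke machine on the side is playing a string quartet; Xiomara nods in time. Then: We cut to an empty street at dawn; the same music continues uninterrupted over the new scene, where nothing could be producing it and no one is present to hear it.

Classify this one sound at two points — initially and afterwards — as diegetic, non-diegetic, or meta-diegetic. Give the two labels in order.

diegetic, non-diegetic

Initially: a karaoke machine is a real in-scene source and Xiomara reacts to it → diegetic.
Afterwards: there is no longer any in-world source and no one can hear it — it has become underscore → non-diegetic.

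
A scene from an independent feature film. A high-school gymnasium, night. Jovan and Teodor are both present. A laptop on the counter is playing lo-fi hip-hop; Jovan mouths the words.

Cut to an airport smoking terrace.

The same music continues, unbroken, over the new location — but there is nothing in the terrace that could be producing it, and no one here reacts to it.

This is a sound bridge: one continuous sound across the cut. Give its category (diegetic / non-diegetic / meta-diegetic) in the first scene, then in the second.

diegetic, non-diegetic

Scene one: a laptop is an on-screen source and Jovan reacts to it → diegetic.
Scene two: there is no source in the terrace and no one hears it — it's now underscore → non-diegetic.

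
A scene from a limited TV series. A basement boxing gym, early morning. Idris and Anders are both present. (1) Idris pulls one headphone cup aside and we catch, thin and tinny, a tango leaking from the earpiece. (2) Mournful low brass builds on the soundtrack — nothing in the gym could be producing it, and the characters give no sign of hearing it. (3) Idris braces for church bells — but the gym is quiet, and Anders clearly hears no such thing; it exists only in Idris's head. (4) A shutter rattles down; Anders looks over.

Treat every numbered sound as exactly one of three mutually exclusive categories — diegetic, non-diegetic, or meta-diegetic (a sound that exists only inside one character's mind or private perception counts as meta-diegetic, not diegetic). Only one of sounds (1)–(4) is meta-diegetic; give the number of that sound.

3

(1) is diegetic: it's leaking from a physical pair of headphones in the scene.
(2) nothing in the gym produces it and the characters don't hear it — pure soundtrack → non-diegetic.
(3) the sound is imagined by Idris; nothing in the story world is producing it and Anders can't hear it → meta-diegetic.
(4) a shutter is a real object/event in the scene's world → diegetic.
Only (3) is meta-diegetic.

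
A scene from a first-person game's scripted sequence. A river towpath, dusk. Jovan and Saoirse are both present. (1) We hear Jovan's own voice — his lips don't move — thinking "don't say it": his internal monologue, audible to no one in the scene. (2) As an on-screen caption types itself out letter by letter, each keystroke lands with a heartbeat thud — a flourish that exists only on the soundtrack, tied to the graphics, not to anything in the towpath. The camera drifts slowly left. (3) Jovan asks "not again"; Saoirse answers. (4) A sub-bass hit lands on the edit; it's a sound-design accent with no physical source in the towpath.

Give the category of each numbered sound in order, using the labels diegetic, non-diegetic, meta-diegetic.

Sound (1): it's Jovan's unspoken thought, heard only by the audience via his subjectivity, so meta-diegetic.
(2) sound married to a title/caption — outside the diegesis by definition → non-diegetic.
(3) is diegetic: on-screen dialogue — Jovan speaks and Saoirse is there to hear.
(4) is non-diegetic: it's a sound-design accent with no in-world source; no one in the scene can hear it.

meta-diegetic, non-diegetic, diegetic, non-diegetic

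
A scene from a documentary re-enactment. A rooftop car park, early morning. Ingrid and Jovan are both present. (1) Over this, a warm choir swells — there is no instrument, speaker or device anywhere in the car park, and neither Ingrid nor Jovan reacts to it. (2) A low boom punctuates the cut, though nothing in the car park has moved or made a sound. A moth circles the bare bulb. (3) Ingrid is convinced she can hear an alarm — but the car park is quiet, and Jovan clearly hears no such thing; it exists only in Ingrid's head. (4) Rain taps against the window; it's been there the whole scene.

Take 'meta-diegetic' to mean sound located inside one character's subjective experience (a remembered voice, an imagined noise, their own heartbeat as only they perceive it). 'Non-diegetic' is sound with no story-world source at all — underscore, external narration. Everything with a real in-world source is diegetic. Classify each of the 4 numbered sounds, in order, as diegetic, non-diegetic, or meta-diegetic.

non-diegetic, non-diegetic, meta-diegetic, diegetic

(1) it has no source in the story world and no character can hear it — it's underscore → non-diegetic.
(2) nothing in the scene produces it; it's an accent added for the audience → non-diegetic.
(3) subjective to Ingrid: the car park is silent and Jovan hears nothing → meta-diegetic.
(4) is diegetic: ambient/room sound belonging to the story's physical space.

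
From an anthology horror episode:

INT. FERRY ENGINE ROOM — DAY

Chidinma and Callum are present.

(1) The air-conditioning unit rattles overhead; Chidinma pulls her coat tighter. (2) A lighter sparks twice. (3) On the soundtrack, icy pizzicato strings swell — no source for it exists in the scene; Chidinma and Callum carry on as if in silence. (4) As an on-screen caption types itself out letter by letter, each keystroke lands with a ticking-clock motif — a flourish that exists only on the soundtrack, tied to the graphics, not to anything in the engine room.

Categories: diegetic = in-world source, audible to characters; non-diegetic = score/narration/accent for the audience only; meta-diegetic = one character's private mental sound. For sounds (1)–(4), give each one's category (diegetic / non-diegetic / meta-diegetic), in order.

(1) ambient/room sound belonging to the story's physical space → diegetic.
(2) an in-world source (a lighter); characters could hear it → diegetic.
(3) is non-diegetic: it has no source in the story world and no character can hear it — it's underscore.
(4) is non-diegetic: it accompanies on-screen graphics, not anything inside the story world.

diegetic, diegetic, non-diegetic, non-diegetic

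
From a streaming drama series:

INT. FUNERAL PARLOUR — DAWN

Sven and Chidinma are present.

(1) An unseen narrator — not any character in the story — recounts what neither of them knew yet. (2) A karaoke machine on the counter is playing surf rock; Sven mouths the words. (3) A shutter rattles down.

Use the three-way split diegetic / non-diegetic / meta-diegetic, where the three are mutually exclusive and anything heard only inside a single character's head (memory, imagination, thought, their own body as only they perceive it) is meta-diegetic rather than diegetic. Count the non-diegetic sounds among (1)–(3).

1

(1) commentary laid over the scene from outside the fiction → non-diegetic.
(2) the music comes from an on-screen device that Sven responds to → diegetic.
(3) is diegetic: an in-world source (a shutter); characters could hear it.
Non-diegetic: (1) — that's 1.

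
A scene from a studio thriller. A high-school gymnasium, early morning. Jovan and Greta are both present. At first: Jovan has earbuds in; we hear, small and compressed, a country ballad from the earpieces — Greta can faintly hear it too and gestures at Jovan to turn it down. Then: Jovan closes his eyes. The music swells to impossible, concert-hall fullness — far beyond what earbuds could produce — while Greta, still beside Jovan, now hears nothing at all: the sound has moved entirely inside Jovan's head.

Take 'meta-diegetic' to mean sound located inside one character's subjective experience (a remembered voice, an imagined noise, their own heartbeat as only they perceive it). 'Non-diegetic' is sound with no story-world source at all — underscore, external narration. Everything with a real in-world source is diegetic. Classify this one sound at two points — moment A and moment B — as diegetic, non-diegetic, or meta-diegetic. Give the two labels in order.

Moment A: the earbuds are a physical source both characters can hear → diegetic.
Moment B: the music now exists only as Jovan's subjective experience; Greta can no longer hear it → meta-diegetic.

diegetic, meta-diegetic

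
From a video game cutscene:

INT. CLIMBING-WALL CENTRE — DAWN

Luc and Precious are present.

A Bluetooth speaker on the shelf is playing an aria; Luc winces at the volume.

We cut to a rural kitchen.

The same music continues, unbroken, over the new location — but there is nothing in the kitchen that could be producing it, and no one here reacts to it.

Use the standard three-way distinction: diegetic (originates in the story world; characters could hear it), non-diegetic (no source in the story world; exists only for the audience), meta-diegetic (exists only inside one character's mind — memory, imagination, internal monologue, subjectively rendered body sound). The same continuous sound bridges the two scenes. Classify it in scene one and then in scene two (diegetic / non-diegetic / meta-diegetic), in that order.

Scene one: a Bluetooth speaker is an on-screen source and Luc reacts to it → diegetic.
Scene two: there is no source in the kitchen and no one hears it — it's now underscore → non-diegetic.

diegetic, non-diegetic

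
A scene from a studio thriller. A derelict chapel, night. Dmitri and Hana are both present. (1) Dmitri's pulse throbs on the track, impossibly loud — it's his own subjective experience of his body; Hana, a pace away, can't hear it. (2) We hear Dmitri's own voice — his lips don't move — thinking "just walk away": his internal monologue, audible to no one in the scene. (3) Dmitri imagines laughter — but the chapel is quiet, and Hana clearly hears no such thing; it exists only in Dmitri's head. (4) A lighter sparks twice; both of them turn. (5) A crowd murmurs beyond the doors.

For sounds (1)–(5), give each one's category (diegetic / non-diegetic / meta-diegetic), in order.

meta-diegetic, meta-diegetic, meta-diegetic, diegetic, diegetic

(1) it's Dmitri's internal bodily sensation rendered as sound; only Dmitri 'hears' it → meta-diegetic.
(2) is meta-diegetic: Dmitri's thought-voice: a private mental sound no other character can hear.
(3) subjective to Dmitri: the chapel is silent and Hana hears nothing → meta-diegetic.
(4) a lighter is a real object/event in the scene's world → diegetic.
(5) a crowd is part of the location's real environment → diegetic.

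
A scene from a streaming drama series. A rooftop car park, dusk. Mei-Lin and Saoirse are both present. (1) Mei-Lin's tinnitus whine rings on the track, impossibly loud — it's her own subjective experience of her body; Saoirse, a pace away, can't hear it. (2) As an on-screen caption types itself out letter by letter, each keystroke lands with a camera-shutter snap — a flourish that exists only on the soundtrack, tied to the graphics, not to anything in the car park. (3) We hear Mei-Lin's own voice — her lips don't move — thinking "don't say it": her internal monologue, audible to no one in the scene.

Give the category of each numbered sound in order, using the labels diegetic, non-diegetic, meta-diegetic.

meta-diegetic, non-diegetic, meta-diegetic

(1) a subjective body sound — Mei-Lin's private perception, inaudible to Saoirse → meta-diegetic.
(2) is non-diegetic: sound married to a title/caption — outside the diegesis by definition.
(3) it's Mei-Lin's unspoken thought, heard only by the audience via her subjectivity → meta-diegetic.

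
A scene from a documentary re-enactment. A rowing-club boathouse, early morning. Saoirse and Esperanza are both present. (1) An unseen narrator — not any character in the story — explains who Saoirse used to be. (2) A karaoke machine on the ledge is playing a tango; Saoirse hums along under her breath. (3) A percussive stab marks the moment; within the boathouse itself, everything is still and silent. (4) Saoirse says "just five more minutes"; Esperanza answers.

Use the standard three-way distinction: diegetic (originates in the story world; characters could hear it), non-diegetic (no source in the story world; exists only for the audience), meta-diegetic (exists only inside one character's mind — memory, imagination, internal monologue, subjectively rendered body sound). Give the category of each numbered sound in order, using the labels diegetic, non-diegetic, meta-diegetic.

Sound (1): external voice-over — not a character, not heard by anyone in the scene, so non-diegetic.
(2) the music comes from an on-screen device that Saoirse responds to → diegetic.
(3) it's a sound-design accent with no in-world source; no one in the scene can hear it → non-diegetic.
Sound (4): spoken by a character present in the story world, so diegetic.

non-diegetic, diegetic, non-diegetic, diegetic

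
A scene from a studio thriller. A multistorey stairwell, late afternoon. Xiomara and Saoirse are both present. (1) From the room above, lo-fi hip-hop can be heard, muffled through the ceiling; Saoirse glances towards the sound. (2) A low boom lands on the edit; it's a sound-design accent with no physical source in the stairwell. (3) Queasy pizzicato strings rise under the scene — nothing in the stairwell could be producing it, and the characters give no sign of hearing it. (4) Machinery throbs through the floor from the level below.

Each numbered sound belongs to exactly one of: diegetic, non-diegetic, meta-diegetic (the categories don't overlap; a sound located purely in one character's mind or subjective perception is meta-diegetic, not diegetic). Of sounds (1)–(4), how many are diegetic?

Sound (1): the music has an off-screen but real-world source and a character hears it, so diegetic.
Sound (2): nothing in the scene produces it; it's an accent added for the audience, so non-diegetic.
(3) it has no source in the story world and no character can hear it — it's underscore → non-diegetic.
Sound (4): ambient/room sound belonging to the story's physical space, so diegetic.
So 2 of the 4 are diegetic: (1), (4).

2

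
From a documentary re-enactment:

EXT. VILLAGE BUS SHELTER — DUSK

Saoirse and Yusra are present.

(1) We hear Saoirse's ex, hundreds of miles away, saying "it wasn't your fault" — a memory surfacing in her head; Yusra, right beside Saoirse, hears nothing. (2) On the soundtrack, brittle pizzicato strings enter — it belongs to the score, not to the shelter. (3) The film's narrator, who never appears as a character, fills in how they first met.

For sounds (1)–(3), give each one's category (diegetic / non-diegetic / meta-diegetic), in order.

meta-diegetic, non-diegetic, non-diegetic

(1) a remembered line, private to Saoirse — not present in the room, not audible to Yusra → meta-diegetic.
Sound (2): nothing in the shelter produces it and the characters don't hear it — pure soundtrack, so non-diegetic.
(3) commentary laid over the scene from outside the fiction → non-diegetic.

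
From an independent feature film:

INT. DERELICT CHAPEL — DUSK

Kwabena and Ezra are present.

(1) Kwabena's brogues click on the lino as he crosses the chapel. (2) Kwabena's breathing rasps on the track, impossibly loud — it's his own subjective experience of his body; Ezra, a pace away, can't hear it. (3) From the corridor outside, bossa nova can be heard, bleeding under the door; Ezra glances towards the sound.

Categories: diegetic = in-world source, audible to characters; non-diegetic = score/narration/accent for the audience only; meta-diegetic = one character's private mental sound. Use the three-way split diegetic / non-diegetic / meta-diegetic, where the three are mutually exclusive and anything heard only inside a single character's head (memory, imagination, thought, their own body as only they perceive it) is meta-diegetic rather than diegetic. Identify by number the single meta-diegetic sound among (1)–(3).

2

(1) it's the physical sound of Kwabena moving in the space → diegetic.
(2) is meta-diegetic: a subjective body sound — Kwabena's private perception, inaudible to Ezra.
Sound (3): the music has an off-screen but real-world source and a character hears it, so diegetic.
Only (2) is meta-diegetic.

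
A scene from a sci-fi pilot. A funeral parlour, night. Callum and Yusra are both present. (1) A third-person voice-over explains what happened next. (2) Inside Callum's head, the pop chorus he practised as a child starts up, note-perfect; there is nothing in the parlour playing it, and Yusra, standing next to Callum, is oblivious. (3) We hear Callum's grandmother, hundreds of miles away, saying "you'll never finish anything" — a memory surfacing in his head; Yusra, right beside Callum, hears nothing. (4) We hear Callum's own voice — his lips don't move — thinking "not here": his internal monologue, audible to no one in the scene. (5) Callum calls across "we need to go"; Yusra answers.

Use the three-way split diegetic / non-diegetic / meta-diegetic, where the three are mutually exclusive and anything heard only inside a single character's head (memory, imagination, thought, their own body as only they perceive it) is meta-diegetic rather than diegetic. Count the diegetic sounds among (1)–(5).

(1) is non-diegetic: commentary laid over the scene from outside the fiction.
(2) remembered music, private to Callum — Yusra is oblivious because it isn't in the room → meta-diegetic.
(3) it's Callum's recollection rendered as sound; the other character can't hear it → meta-diegetic.
Sound (4): internal monologue — inside Callum's mind, not spoken into the scene, so meta-diegetic.
(5) Callum is a character speaking aloud in the scene → diegetic.
Diegetic: (5) — that's 1.

1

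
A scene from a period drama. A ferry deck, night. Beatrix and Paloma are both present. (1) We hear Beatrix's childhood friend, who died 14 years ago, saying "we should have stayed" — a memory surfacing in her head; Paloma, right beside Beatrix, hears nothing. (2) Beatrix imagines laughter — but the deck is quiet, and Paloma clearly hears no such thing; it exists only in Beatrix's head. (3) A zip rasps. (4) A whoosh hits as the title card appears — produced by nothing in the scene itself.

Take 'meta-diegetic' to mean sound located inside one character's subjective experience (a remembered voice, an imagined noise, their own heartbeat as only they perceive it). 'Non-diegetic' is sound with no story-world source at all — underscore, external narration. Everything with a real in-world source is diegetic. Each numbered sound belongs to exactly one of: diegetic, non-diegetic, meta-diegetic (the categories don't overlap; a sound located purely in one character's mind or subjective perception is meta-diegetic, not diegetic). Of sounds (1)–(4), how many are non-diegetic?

(1) is meta-diegetic: the voice is a memory playing only inside Beatrix's mind; Paloma can't hear it.
Sound (2): the sound is imagined by Beatrix; nothing in the story world is producing it and Paloma can't hear it, so meta-diegetic.
Sound (3): a zip is a real object/event in the scene's world, so diegetic.
(4) is non-diegetic: an editorial stinger — it belongs to the cut, not the story world.
So 1 of the 4 is non-diegetic: (4).

1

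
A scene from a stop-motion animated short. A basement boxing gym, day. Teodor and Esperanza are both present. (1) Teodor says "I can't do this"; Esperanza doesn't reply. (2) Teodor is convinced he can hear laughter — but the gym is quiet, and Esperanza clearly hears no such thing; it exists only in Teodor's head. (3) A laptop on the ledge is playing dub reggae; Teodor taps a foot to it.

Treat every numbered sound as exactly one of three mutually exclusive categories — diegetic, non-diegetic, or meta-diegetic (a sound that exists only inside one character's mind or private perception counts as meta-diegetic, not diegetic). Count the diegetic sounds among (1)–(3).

(1) is diegetic: Teodor is a character speaking aloud in the scene.
(2) subjective to Teodor: the gym is silent and Esperanza hears nothing → meta-diegetic.
(3) the music comes from an on-screen device that Teodor responds to → diegetic.
Diegetic: (1), (3) — that's 2.

2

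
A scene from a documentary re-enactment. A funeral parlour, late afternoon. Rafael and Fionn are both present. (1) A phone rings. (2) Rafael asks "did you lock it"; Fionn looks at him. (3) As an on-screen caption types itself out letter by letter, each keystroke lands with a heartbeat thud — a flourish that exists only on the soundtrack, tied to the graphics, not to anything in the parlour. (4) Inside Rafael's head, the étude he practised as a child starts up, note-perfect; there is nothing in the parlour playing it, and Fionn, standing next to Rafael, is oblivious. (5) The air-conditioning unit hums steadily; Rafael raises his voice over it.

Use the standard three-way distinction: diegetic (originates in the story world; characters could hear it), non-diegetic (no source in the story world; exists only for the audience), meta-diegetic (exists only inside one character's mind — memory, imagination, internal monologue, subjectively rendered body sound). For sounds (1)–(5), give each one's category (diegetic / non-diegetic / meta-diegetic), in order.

diegetic, diegetic, non-diegetic, meta-diegetic, diegetic

(1) is diegetic: a phone is a real object/event in the scene's world.
Sound (2): on-screen dialogue — Rafael speaks and Fionn is there to hear, so diegetic.
Sound (3): it accompanies on-screen graphics, not anything inside the story world, so non-diegetic.
Sound (4): the music is a memory playing inside Rafael's mind alone; no real-world source, Fionn can't hear it, so meta-diegetic.
(5) is diegetic: ambient/room sound belonging to the story's physical space.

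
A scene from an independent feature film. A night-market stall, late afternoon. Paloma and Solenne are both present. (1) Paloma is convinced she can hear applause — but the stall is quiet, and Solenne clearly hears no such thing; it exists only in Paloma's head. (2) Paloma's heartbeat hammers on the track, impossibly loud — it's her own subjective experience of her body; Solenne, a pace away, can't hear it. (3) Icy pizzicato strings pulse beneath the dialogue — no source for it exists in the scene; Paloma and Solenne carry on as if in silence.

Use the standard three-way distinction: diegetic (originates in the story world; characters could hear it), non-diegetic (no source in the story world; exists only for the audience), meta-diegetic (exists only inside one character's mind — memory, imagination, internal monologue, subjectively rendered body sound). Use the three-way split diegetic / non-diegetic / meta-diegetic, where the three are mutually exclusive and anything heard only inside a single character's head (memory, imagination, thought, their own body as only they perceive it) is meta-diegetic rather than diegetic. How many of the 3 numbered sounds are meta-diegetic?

(1) the sound is imagined by Paloma; nothing in the story world is producing it and Solenne can't hear it → meta-diegetic.
Sound (2): it's Paloma's internal bodily sensation rendered as sound; only Paloma 'hears' it, so meta-diegetic.
(3) score with no on-screen or off-screen source; it exists for the audience alone → non-diegetic.
So 2 of the 3 are meta-diegetic: (1), (2).

2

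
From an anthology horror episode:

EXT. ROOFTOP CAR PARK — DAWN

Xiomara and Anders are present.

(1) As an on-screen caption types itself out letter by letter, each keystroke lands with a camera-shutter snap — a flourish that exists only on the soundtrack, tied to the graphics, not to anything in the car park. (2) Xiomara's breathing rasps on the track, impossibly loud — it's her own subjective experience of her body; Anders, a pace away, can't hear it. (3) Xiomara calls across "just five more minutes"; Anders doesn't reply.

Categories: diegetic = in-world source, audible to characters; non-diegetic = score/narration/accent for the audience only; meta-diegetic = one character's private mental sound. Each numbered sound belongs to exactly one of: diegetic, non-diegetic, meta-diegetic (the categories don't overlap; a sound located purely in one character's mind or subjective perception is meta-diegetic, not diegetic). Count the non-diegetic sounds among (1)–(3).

(1) sound married to a title/caption — outside the diegesis by definition → non-diegetic.
(2) it's Xiomara's internal bodily sensation rendered as sound; only Xiomara 'hears' it → meta-diegetic.
(3) on-screen dialogue — Xiomara speaks and Anders is there to hear → diegetic.
Non-diegetic: (1) — that's 1.

1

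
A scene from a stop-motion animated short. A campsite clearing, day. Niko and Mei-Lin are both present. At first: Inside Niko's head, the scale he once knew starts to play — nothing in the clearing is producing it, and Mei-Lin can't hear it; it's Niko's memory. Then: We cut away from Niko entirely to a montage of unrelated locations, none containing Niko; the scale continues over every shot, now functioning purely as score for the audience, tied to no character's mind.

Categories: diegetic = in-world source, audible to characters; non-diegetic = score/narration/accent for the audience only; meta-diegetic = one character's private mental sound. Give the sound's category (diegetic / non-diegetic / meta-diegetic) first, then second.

First: the music lives inside Niko's mind alone; Mei-Lin can't hear it → meta-diegetic.
Second: once it plays over shots Niko isn't in, detached from any character's subjectivity, it's conventional underscore → non-diegetic.

meta-diegetic, non-diegetic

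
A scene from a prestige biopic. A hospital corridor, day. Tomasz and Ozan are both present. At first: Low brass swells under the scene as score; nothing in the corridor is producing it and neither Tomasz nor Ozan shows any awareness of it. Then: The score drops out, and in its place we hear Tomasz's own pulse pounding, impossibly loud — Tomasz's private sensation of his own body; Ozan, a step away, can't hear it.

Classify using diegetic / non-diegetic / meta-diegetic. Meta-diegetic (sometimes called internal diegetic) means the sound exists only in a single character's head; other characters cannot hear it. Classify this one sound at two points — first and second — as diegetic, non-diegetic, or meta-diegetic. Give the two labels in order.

non-diegetic, meta-diegetic

First: underscore with no in-world source, inaudible to the characters → non-diegetic.
Second: the body sound is Tomasz's subjective perception alone — Ozan can't hear it → meta-diegetic.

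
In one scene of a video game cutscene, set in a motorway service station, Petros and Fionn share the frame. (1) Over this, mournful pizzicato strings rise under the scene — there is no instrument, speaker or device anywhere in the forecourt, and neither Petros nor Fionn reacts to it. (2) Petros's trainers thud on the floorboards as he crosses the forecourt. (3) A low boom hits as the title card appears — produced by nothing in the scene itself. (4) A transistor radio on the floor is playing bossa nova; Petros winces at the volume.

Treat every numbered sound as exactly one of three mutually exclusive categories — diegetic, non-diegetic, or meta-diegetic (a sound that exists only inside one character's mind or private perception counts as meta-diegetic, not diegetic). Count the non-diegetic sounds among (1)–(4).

2

Sound (1): nothing in the forecourt produces it and the characters don't hear it — pure soundtrack, so non-diegetic.
(2) is diegetic: Petros's footsteps are produced in the story world.
Sound (3): an editorial stinger — it belongs to the cut, not the story world, so non-diegetic.
Sound (4): source music from a transistor radio, which exists in the story world, so diegetic.
Non-diegetic: (1), (3) — that's 2.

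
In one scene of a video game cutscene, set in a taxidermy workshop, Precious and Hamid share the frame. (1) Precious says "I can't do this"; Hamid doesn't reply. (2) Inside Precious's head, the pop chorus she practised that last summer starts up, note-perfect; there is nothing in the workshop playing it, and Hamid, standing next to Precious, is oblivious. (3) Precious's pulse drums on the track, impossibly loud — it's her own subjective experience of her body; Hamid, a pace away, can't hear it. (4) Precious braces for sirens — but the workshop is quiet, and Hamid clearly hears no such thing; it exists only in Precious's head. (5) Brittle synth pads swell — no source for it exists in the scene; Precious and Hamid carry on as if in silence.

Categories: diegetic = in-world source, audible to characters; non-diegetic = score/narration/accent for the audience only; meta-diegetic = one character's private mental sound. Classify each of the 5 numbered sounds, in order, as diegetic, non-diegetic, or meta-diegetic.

(1) Precious is a character speaking aloud in the scene → diegetic.
(2) is meta-diegetic: it lives in Precious's subjectivity, not in the workshop.
(3) is meta-diegetic: point-of-audition from inside Precious's body; not a sound in the room.
(4) is meta-diegetic: Precious alone 'hears' it — an imagined sound, not present in the space.
Sound (5): nothing in the workshop produces it and the characters don't hear it — pure soundtrack, so non-diegetic.

diegetic, meta-diegetic, meta-diegetic, meta-diegetic, non-diegetic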